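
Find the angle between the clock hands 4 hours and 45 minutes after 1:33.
First find the time 4 hours and 45 minutes after 1:33.
Total minutes: 1 x 60 + 33 + 4 x 60 + 45 = 378.
378 mod 720 = 378 minutes = 6:18.
Now compute the angle at 6:18:
Hour hand: 6 x 30 + 18 x 0.5 = 189 degrees
Minute hand: 18 x 6 = 108 degrees
Difference: |189 - 108| = 81 degrees
The angle is 81 degrees

Final answer: 81 degrees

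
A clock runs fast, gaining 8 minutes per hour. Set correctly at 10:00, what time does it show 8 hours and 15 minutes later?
For every 60 true minutes, the faulty clock advances 60 + 8 = 68 minutes.
True elapsed: 8 hours and 15 minutes = 495 minutes.
Faulty clock advances: 495 x 68/60 = 561 minutes (drift: 66 minutes ahead).
Shown time: 10:00 + 561 minutes = 7:21.

Final answer: 7:21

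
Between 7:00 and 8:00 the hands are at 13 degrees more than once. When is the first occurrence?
At t minutes past 7:00, the hour hand is at 30 x 7 + 0.5t degrees and the minute hand is at 6t degrees.
The smaller angle between them is 13 degrees when |30H - 5.5t| = 13 or |30H - 5.5t| = 347.
With H = 7, solve 30 x 7 - 5.5t = +/- target for each target:
  t = (30 x 7 - 13) / 5.5 = 35.82
  t = (30 x 7 + 13) / 5.5 = 40.55
  t = (30 x 7 - 347) / 5.5 = -24.91 (outside (0, 60))
  t = (30 x 7 + 347) / 5.5 = 101.27 (outside (0, 60))
Valid solutions in (0, 60): {35.82, 40.55} minutes.
The first occurrence is t = 35.82 minutes.
The hands form a 13-degree angle at 35.82 minutes past 7:00.

Final answer: 35.82 minutes past 7:00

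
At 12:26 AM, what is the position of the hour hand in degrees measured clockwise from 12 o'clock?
The hour hand moves 30 degrees per hour and 0.5 degrees per minute.
At 12:26: (0) x 30 + 26 x 0.5 = 0 + 13 = 13 degrees

Final answer: 13 degrees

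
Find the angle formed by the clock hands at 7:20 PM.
Hour hand position: 7 x 30 + 20 x 0.5 = 220 degrees
Minute hand position: 20 x 6 = 120 degrees
Difference: |220 - 120| = 100 degrees
The angle between the hands is 100 degrees

Final answer: 100 degrees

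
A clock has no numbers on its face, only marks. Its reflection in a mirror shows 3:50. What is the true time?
Reflection across the vertical (12-6) axis maps a hand at angle A degrees to (360 - A) degrees, which sends a reading of T minutes past 12:00 to (720 - T) minutes past 12:00.
Mirror reads 3:50 = 230 minutes past 12:00.
Actual time: (720 - 230) mod 720 = 490 minutes = 8:10.

Final answer: 8:10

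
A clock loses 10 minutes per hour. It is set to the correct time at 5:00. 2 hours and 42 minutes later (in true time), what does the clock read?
For every 60 true minutes, the faulty clock advances 60 - 10 = 50 minutes.
True elapsed: 2 hours and 42 minutes = 162 minutes.
Faulty clock advances: 162 x 50/60 = 135 minutes (drift: 27 minutes behind).
Shown time: 5:00 + 135 minutes = 7:15.

Final answer: 7:15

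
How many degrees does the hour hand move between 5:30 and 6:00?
The hour hand moves 0.5 degrees per minute.
Time elapsed: 6:00 - 5:30 = 30 minutes
Angular displacement: 30 x 0.5 = 15 degrees

Final answer: 15 degrees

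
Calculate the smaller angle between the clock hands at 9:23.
Hour hand position: 9 x 30 + 23 x 0.5 = 281.5 degrees
Minute hand position: 23 x 6 = 138 degrees
Difference: |281.5 - 138| = 143.5 degrees
The angle between the hands is 143.5 degrees

Final answer: 143.5 degrees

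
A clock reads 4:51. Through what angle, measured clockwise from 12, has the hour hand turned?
The hour hand moves 30 degrees per hour and 0.5 degrees per minute.
At 4:51: (4) x 30 + 51 x 0.5 = 120 + 25.5 = 145.5 degrees

Final answer: 145.5 degrees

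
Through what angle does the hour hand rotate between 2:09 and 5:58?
The hour hand moves 0.5 degrees per minute.
Time elapsed: 5:58 - 2:09 = 229 minutes
Angular displacement: 229 x 0.5 = 114.5 degrees

Final answer: 114.5 degrees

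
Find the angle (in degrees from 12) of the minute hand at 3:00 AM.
The minute hand moves 6 degrees per minute.
At 3:00: 0 x 6 = 0 degrees

Final answer: 0 degrees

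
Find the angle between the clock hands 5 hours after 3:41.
First find the time 5 hours after 3:41.
Total minutes: 3 x 60 + 41 + 5 x 60 + 0 = 521.
521 mod 720 = 521 minutes = 8:41.
Now compute the angle at 8:41:
Hour hand: 8 x 30 + 41 x 0.5 = 260.5 degrees
Minute hand: 41 x 6 = 246 degrees
Difference: |260.5 - 246| = 14.5 degrees
The angle is 14.5 degrees

Final answer: 14.5 degrees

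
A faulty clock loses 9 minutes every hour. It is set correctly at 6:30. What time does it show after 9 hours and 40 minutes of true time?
For every 60 true minutes, the faulty clock advances 60 - 9 = 51 minutes.
True elapsed: 9 hours and 40 minutes = 580 minutes.
Faulty clock advances: 580 x 51/60 = 493 minutes (drift: 87 minutes behind).
Shown time: 6:30 + 493 minutes = 2:43.

Final answer: 2:43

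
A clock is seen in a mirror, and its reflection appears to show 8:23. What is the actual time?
Reflection across the vertical (12-6) axis maps a hand at angle A degrees to (360 - A) degrees, which sends a reading of T minutes past 12:00 to (720 - T) minutes past 12:00.
Mirror reads 8:23 = 503 minutes past 12:00.
Actual time: (720 - 503) mod 720 = 217 minutes = 3:37.

Final answer: 3:37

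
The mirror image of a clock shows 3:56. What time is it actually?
Reflection across the vertical (12-6) axis maps a hand at angle A degrees to (360 - A) degrees, which sends a reading of T minutes past 12:00 to (720 - T) minutes past 12:00.
Mirror reads 3:56 = 236 minutes past 12:00.
Actual time: (720 - 236) mod 720 = 484 minutes = 8:04.

Final answer: 8:04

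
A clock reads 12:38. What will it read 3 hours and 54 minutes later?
Starting time: 12:38
Adding 54 minutes to 38 minutes: 38 + 54 = 92 minutes = 1 hour and 32 minutes
Adding 3 hours: 12 + 3 + 1 (carry) = 16 - 12 = 4
Final time: 4:32

Final answer: 4:32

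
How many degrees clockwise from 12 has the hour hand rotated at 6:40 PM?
The hour hand moves 30 degrees per hour and 0.5 degrees per minute.
At 6:40: (6) x 30 + 40 x 0.5 = 180 + 20 = 200 degrees

Final answer: 200 degrees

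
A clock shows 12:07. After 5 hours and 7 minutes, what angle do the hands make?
First find the time 5 hours and 7 minutes after 12:07.
Total minutes: 12 x 60 + 7 + 5 x 60 + 7 = 1034.
1034 mod 720 = 314 minutes = 5:14.
Now compute the angle at 5:14:
Hour hand: 5 x 30 + 14 x 0.5 = 157 degrees
Minute hand: 14 x 6 = 84 degrees
Difference: |157 - 84| = 73 degrees
The angle is 73 degrees

Final answer: 73 degrees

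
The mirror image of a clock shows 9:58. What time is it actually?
Reflection across the vertical (12-6) axis maps a hand at angle A degrees to (360 - A) degrees, which sends a reading of T minutes past 12:00 to (720 - T) minutes past 12:00.
Mirror reads 9:58 = 598 minutes past 12:00.
Actual time: (720 - 598) mod 720 = 122 minutes = 2:02.

Final answer: 2:02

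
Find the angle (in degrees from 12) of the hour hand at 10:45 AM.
The hour hand moves 30 degrees per hour and 0.5 degrees per minute.
At 10:45: (10) x 30 + 45 x 0.5 = 300 + 22.5 = 322.5 degrees

Final answer: 322.5 degrees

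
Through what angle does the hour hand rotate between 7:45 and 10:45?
The hour hand moves 0.5 degrees per minute.
Time elapsed: 10:45 - 7:45 = 180 minutes
Angular displacement: 180 x 0.5 = 90 degrees

Final answer: 90 degrees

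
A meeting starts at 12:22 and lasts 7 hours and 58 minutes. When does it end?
Starting time: 12:22
Adding 58 minutes to 22 minutes: 22 + 58 = 80 minutes = 1 hour and 20 minutes
Adding 7 hours: 12 + 7 + 1 (carry) = 20 - 12 = 8
Final time: 8:20

Final answer: 8:20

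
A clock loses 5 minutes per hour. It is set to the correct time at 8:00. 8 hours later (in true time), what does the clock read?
For every 60 true minutes, the faulty clock advances 60 - 5 = 55 minutes.
True elapsed: 8 hours = 480 minutes.
Faulty clock advances: 480 x 55/60 = 440 minutes (drift: 40 minutes behind).
Shown time: 8:00 + 440 minutes = 3:20.

Final answer: 3:20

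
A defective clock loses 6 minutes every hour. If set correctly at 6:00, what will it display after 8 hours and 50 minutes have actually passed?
For every 60 true minutes, the faulty clock advances 60 - 6 = 54 minutes.
True elapsed: 8 hours and 50 minutes = 530 minutes.
Faulty clock advances: 530 x 54/60 = 477 minutes (drift: 53 minutes behind).
Shown time: 6:00 + 477 minutes = 1:57.

Final answer: 1:57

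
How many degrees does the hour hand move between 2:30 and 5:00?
The hour hand moves 0.5 degrees per minute.
Time elapsed: 5:00 - 2:30 = 150 minutes
Angular displacement: 150 x 0.5 = 75 degrees

Final answer: 75 degrees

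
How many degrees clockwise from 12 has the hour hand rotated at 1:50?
The hour hand moves 30 degrees per hour and 0.5 degrees per minute.
At 1:50: (1) x 30 + 50 x 0.5 = 30 + 25 = 55 degrees

Final answer: 55 degrees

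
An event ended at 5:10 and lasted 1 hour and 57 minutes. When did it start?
Starting time: 5:10 = 310 total minutes past 12:00
Subtracting: 1 hour and 57 minutes = 117 minutes
310 - 117 = 193 minutes
= 3 hours and 13 minutes past 12:00 = 3:13

Final answer: 3:13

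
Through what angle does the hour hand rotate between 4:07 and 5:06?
The hour hand moves 0.5 degrees per minute.
Time elapsed: 5:06 - 4:07 = 59 minutes
Angular displacement: 59 x 0.5 = 29.5 degrees

Final answer: 29.5 degrees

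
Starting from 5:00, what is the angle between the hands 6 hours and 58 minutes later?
First find the time 6 hours and 58 minutes after 5:00.
Total minutes: 5 x 60 + 0 + 6 x 60 + 58 = 718.
718 mod 720 = 718 minutes = 11:58.
Now compute the angle at 11:58:
Hour hand: 11 x 30 + 58 x 0.5 = 359 degrees
Minute hand: 58 x 6 = 348 degrees
Difference: |359 - 348| = 11 degrees
The angle is 11 degrees

Final answer: 11 degrees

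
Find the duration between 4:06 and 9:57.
From 4:06 to 9:57:
(9 x 60 + 57) - (4 x 60 + 6) = 597 - 246 = 351 minutes
= 5 hours and 51 minutes

Final answer: 5 hours and 51 minutes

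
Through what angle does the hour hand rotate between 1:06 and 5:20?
The hour hand moves 0.5 degrees per minute.
Time elapsed: 5:20 - 1:06 = 254 minutes
Angular displacement: 254 x 0.5 = 127 degrees

Final answer: 127 degrees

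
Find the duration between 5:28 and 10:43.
From 5:28 to 10:43:
(10 x 60 + 43) - (5 x 60 + 28) = 643 - 328 = 315 minutes
= 5 hours and 15 minutes

Final answer: 5 hours and 15 minutes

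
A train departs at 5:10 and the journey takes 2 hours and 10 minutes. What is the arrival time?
Starting time: 5:10
Adding 10 minutes to 10 minutes: 10 + 10 = 20 minutes
Adding 2 hours: 5 + 2 = 7
Final time: 7:20

Final answer: 7:20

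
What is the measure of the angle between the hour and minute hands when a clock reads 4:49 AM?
Hour hand position: 4 x 30 + 49 x 0.5 = 144.5 degrees
Minute hand position: 49 x 6 = 294 degrees
Difference: |144.5 - 294| = 149.5 degrees
The angle between the hands is 149.5 degrees

Final answer: 149.5 degrees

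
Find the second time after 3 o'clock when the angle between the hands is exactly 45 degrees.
At t minutes past 3:00, the hour hand is at 30 x 3 + 0.5t degrees and the minute hand is at 6t degrees.
The smaller angle between them is 45 degrees when |30H - 5.5t| = 45 or |30H - 5.5t| = 315.
With H = 3, solve 30 x 3 - 5.5t = +/- target for each target:
  t = (30 x 3 - 45) / 5.5 = 8.18
  t = (30 x 3 + 45) / 5.5 = 24.55
  t = (30 x 3 - 315) / 5.5 = -40.91 (outside (0, 60))
  t = (30 x 3 + 315) / 5.5 = 73.64 (outside (0, 60))
Valid solutions in (0, 60): {8.18, 24.55} minutes.
The second occurrence is t = 24.55 minutes.
The hands form a 45-degree angle at 24.55 minutes past 3:00.

Final answer: 24.55 minutes past 3:00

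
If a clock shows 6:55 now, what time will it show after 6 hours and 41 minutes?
Starting time: 6:55
Adding 41 minutes to 55 minutes: 55 + 41 = 96 minutes = 1 hour and 36 minutes
Adding 6 hours: 6 + 6 + 1 (carry) = 13 - 12 = 1
Final time: 1:36

Final answer: 1:36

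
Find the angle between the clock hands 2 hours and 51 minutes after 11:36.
First find the time 2 hours and 51 minutes after 11:36.
Total minutes: 11 x 60 + 36 + 2 x 60 + 51 = 867.
867 mod 720 = 147 minutes = 2:27.
Now compute the angle at 2:27:
Hour hand: 2 x 30 + 27 x 0.5 = 73.5 degrees
Minute hand: 27 x 6 = 162 degrees
Difference: |73.5 - 162| = 88.5 degrees
The angle is 88.5 degrees

Final answer: 88.5 degrees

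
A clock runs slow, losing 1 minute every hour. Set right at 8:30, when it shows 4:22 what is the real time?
For every 60 true minutes, the faulty clock advances 59 minutes, so 1 faulty-clock minute corresponds to 60/59 true minutes.
From 8:30 to 4:22 on the faulty dial is 472 minutes.
True elapsed: 472 x 60/59 = 480 minutes = 8 hours.
True time: 8:30 + 8 hours = 4:30.

Final answer: 4:30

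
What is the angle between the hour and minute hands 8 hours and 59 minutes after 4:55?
First find the time 8 hours and 59 minutes after 4:55.
Total minutes: 4 x 60 + 55 + 8 x 60 + 59 = 834.
834 mod 720 = 114 minutes = 1:54.
Now compute the angle at 1:54:
Hour hand: 1 x 30 + 54 x 0.5 = 57 degrees
Minute hand: 54 x 6 = 324 degrees
Difference: |57 - 324| = 267 degrees
Smaller angle: 360 - 267 = 93 degrees

Final answer: 93 degrees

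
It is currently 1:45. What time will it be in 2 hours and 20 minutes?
Starting time: 1:45
Adding 20 minutes to 45 minutes: 45 + 20 = 65 minutes = 1 hour and 5 minutes
Adding 2 hours: 1 + 2 + 1 (carry) = 4
Final time: 4:05

Final answer: 4:05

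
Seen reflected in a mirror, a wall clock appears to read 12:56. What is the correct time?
Reflection across the vertical (12-6) axis maps a hand at angle A degrees to (360 - A) degrees, which sends a reading of T minutes past 12:00 to (720 - T) minutes past 12:00.
Mirror reads 12:56 = 56 minutes past 12:00.
Actual time: (720 - 56) mod 720 = 664 minutes = 11:04.

Final answer: 11:04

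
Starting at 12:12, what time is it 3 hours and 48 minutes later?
Starting time: 12:12
Adding 48 minutes to 12 minutes: 12 + 48 = 60 minutes = 1 hour
Adding 3 hours: 12 + 3 + 1 (carry) = 16 - 12 = 4
Final time: 4:00

Final answer: 4:00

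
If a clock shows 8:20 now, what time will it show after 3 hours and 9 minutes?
Starting time: 8:20
Adding 9 minutes to 20 minutes: 20 + 9 = 29 minutes
Adding 3 hours: 8 + 3 = 11
Final time: 11:29

Final answer: 11:29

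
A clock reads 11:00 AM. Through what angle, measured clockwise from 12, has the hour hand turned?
The hour hand moves 30 degrees per hour and 0.5 degrees per minute.
At 11:00: (11) x 30 + 0 x 0.5 = 330 + 0 = 330 degrees

Final answer: 330 degrees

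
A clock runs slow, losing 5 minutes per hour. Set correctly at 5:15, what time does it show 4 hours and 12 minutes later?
For every 60 true minutes, the faulty clock advances 60 - 5 = 55 minutes.
True elapsed: 4 hours and 12 minutes = 252 minutes.
Faulty clock advances: 252 x 55/60 = 231 minutes (drift: 21 minutes behind).
Shown time: 5:15 + 231 minutes = 9:06.

Final answer: 9:06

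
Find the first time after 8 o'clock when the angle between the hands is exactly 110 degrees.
At t minutes past 8:00, the hour hand is at 30 x 8 + 0.5t degrees and the minute hand is at 6t degrees.
The smaller angle between them is 110 degrees when |30H - 5.5t| = 110 or |30H - 5.5t| = 250.
With H = 8, solve 30 x 8 - 5.5t = +/- target for each target:
  t = (30 x 8 - 110) / 5.5 = 23.64
  t = (30 x 8 + 110) / 5.5 = 63.64 (outside (0, 60))
  t = (30 x 8 - 250) / 5.5 = -1.82 (outside (0, 60))
  t = (30 x 8 + 250) / 5.5 = 89.09 (outside (0, 60))
Valid solutions in (0, 60): {23.64} minutes.
The first occurrence is t = 23.64 minutes.
The hands form a 110-degree angle at 23.64 minutes past 8:00.

Final answer: 23.64 minutes past 8:00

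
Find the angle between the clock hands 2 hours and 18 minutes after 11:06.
First find the time 2 hours and 18 minutes after 11:06.
Total minutes: 11 x 60 + 6 + 2 x 60 + 18 = 804.
804 mod 720 = 84 minutes = 1:24.
Now compute the angle at 1:24:
Hour hand: 1 x 30 + 24 x 0.5 = 42 degrees
Minute hand: 24 x 6 = 144 degrees
Difference: |42 - 144| = 102 degrees
The angle is 102 degrees

Final answer: 102 degrees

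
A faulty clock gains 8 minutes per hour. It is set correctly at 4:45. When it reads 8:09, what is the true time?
For every 60 true minutes, the faulty clock advances 68 minutes, so 1 faulty-clock minute corresponds to 60/68 true minutes.
From 4:45 to 8:09 on the faulty dial is 204 minutes.
True elapsed: 204 x 60/68 = 180 minutes = 3 hours.
True time: 4:45 + 3 hours = 7:45.

Final answer: 7:45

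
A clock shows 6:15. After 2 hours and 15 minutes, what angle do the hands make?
First find the time 2 hours and 15 minutes after 6:15.
Total minutes: 6 x 60 + 15 + 2 x 60 + 15 = 510.
510 mod 720 = 510 minutes = 8:30.
Now compute the angle at 8:30:
Hour hand: 8 x 30 + 30 x 0.5 = 255 degrees
Minute hand: 30 x 6 = 180 degrees
Difference: |255 - 180| = 75 degrees
The angle is 75 degrees

Final answer: 75 degrees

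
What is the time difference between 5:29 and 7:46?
From 5:29 to 7:46:
(7 x 60 + 46) - (5 x 60 + 29) = 466 - 329 = 137 minutes
= 2 hours and 17 minutes

Final answer: 2 hours and 17 minutes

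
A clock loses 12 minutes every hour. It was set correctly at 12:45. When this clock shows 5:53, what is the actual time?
For every 60 true minutes, the faulty clock advances 48 minutes, so 1 faulty-clock minute corresponds to 60/48 true minutes.
From 12:45 to 5:53 on the faulty dial is 308 minutes.
True elapsed: 308 x 60/48 = 385 minutes = 6 hours and 25 minutes.
True time: 12:45 + 6 hours and 25 minutes = 7:10.

Final answer: 7:10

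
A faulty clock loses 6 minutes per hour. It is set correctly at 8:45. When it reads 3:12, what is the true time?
For every 60 true minutes, the faulty clock advances 54 minutes, so 1 faulty-clock minute corresponds to 60/54 true minutes.
From 8:45 to 3:12 on the faulty dial is 387 minutes.
True elapsed: 387 x 60/54 = 430 minutes = 7 hours and 10 minutes.
True time: 8:45 + 7 hours and 10 minutes = 3:55.

Final answer: 3:55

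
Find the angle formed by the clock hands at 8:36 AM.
Hour hand position: 8 x 30 + 36 x 0.5 = 258 degrees
Minute hand position: 36 x 6 = 216 degrees
Difference: |258 - 216| = 42 degrees
The angle between the hands is 42 degrees

Final answer: 42 degrees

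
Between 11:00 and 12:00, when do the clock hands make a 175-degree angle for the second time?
At t minutes past 11:00, the hour hand is at 30 x 11 + 0.5t degrees and the minute hand is at 6t degrees.
The smaller angle between them is 175 degrees when |30H - 5.5t| = 175 or |30H - 5.5t| = 185.
With H = 11, solve 30 x 11 - 5.5t = +/- target for each target:
  t = (30 x 11 - 175) / 5.5 = 28.18
  t = (30 x 11 + 175) / 5.5 = 91.82 (outside (0, 60))
  t = (30 x 11 - 185) / 5.5 = 26.36
  t = (30 x 11 + 185) / 5.5 = 93.64 (outside (0, 60))
Valid solutions in (0, 60): {26.36, 28.18} minutes.
The second occurrence is t = 28.18 minutes.
The hands form a 175-degree angle at 28.18 minutes past 11:00.

Final answer: 28.18 minutes past 11:00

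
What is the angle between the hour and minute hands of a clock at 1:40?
Hour hand position: 1 x 30 + 40 x 0.5 = 50 degrees
Minute hand position: 40 x 6 = 240 degrees
Difference: |50 - 240| = 190 degrees
Since 190 > 180, the smaller angle is 360 - 190 = 170 degrees

Final answer: 170 degrees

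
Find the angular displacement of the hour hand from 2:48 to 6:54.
The hour hand moves 0.5 degrees per minute.
Time elapsed: 6:54 - 2:48 = 246 minutes
Angular displacement: 246 x 0.5 = 123 degrees

Final answer: 123 degrees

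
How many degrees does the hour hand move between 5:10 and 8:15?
The hour hand moves 0.5 degrees per minute.
Time elapsed: 8:15 - 5:10 = 185 minutes
Angular displacement: 185 x 0.5 = 92.5 degrees

Final answer: 92.5 degrees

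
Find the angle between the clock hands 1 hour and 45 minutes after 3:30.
First find the time 1 hour and 45 minutes after 3:30.
Total minutes: 3 x 60 + 30 + 1 x 60 + 45 = 315.
315 mod 720 = 315 minutes = 5:15.
Now compute the angle at 5:15:
Hour hand: 5 x 30 + 15 x 0.5 = 157.5 degrees
Minute hand: 15 x 6 = 90 degrees
Difference: |157.5 - 90| = 67.5 degrees
The angle is 67.5 degrees

Final answer: 67.5 degrees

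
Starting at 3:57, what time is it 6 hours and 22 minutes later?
Starting time: 3:57
Adding 22 minutes to 57 minutes: 57 + 22 = 79 minutes = 1 hour and 19 minutes
Adding 6 hours: 3 + 6 + 1 (carry) = 10
Final time: 10:19

Final answer: 10:19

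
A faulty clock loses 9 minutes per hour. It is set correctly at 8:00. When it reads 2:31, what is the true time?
For every 60 true minutes, the faulty clock advances 51 minutes, so 1 faulty-clock minute corresponds to 60/51 true minutes.
From 8:00 to 2:31 on the faulty dial is 391 minutes.
True elapsed: 391 x 60/51 = 460 minutes = 7 hours and 40 minutes.
True time: 8:00 + 7 hours and 40 minutes = 3:40.

Final answer: 3:40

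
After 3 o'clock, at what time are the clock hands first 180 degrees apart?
For hands to be 180 degrees apart: |30H - 5.5t| = 180
With H = 3: t = (30 x 3 + 180)/5.5 = 49.09 or t = (30 x 3 - 180)/5.5 = -16.36
First valid solution (0 < t < 60): t = 49.09 minutes
The hands are opposite at 49.09 minutes past 3:00.

Final answer: 49.09 minutes past 3:00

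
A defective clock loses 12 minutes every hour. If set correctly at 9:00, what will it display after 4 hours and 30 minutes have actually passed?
For every 60 true minutes, the faulty clock advances 60 - 12 = 48 minutes.
True elapsed: 4 hours and 30 minutes = 270 minutes.
Faulty clock advances: 270 x 48/60 = 216 minutes (drift: 54 minutes behind).
Shown time: 9:00 + 216 minutes = 12:36.

Final answer: 12:36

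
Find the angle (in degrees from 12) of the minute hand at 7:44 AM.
The minute hand moves 6 degrees per minute.
At 7:44: 44 x 6 = 264 degrees

Final answer: 264 degrees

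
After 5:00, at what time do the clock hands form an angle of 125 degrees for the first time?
At t minutes past 5:00, the hour hand is at 30 x 5 + 0.5t degrees and the minute hand is at 6t degrees.
The smaller angle between them is 125 degrees when |30H - 5.5t| = 125 or |30H - 5.5t| = 235.
With H = 5, solve 30 x 5 - 5.5t = +/- target for each target:
  t = (30 x 5 - 125) / 5.5 = 4.55
  t = (30 x 5 + 125) / 5.5 = 50
  t = (30 x 5 - 235) / 5.5 = -15.45 (outside (0, 60))
  t = (30 x 5 + 235) / 5.5 = 70 (outside (0, 60))
Valid solutions in (0, 60): {4.55, 50} minutes.
The first occurrence is t = 4.55 minutes.
The hands form a 125-degree angle at 4.55 minutes past 5:00.

Final answer: 4.55 minutes past 5:00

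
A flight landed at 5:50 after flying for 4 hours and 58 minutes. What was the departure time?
Starting time: 5:50 = 350 total minutes past 12:00
Subtracting: 4 hours and 58 minutes = 298 minutes
350 - 298 = 52 minutes
= 52 minutes past 12:00 = 12:52

Final answer: 12:52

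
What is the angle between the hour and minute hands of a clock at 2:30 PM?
Hour hand position: 2 x 30 + 30 x 0.5 = 75 degrees
Minute hand position: 30 x 6 = 180 degrees
Difference: |75 - 180| = 105 degrees
The angle between the hands is 105 degrees

Final answer: 105 degrees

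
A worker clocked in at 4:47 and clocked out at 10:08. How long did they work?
From 4:47 to 10:08:
(10 x 60 + 8) - (4 x 60 + 47) = 608 - 287 = 321 minutes
= 5 hours and 21 minutes

Final answer: 5 hours and 21 minutes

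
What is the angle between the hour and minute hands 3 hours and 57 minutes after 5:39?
First find the time 3 hours and 57 minutes after 5:39.
Total minutes: 5 x 60 + 39 + 3 x 60 + 57 = 576.
576 mod 720 = 576 minutes = 9:36.
Now compute the angle at 9:36:
Hour hand: 9 x 30 + 36 x 0.5 = 288 degrees
Minute hand: 36 x 6 = 216 degrees
Difference: |288 - 216| = 72 degrees
The angle is 72 degrees

Final answer: 72 degrees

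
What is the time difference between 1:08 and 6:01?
From 1:08 to 6:01:
(6 x 60 + 1) - (1 x 60 + 8) = 361 - 68 = 293 minutes
= 4 hours and 53 minutes

Final answer: 4 hours and 53 minutes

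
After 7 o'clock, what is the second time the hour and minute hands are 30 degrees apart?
At t minutes past 7:00, the hour hand is at 30 x 7 + 0.5t degrees and the minute hand is at 6t degrees.
The smaller angle between them is 30 degrees when |30H - 5.5t| = 30 or |30H - 5.5t| = 330.
With H = 7, solve 30 x 7 - 5.5t = +/- target for each target:
  t = (30 x 7 - 30) / 5.5 = 32.73
  t = (30 x 7 + 30) / 5.5 = 43.64
  t = (30 x 7 - 330) / 5.5 = -21.82 (outside (0, 60))
  t = (30 x 7 + 330) / 5.5 = 98.18 (outside (0, 60))
Valid solutions in (0, 60): {32.73, 43.64} minutes.
The second occurrence is t = 43.64 minutes.
The hands form a 30-degree angle at 43.64 minutes past 7:00.

Final answer: 43.64 minutes past 7:00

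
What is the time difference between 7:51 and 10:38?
From 7:51 to 10:38:
(10 x 60 + 38) - (7 x 60 + 51) = 638 - 471 = 167 minutes
= 2 hours and 47 minutes

Final answer: 2 hours and 47 minutes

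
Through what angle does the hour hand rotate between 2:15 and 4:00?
The hour hand moves 0.5 degrees per minute.
Time elapsed: 4:00 - 2:15 = 105 minutes
Angular displacement: 105 x 0.5 = 52.5 degrees

Final answer: 52.5 degrees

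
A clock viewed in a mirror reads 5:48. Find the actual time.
Reflection across the vertical (12-6) axis maps a hand at angle A degrees to (360 - A) degrees, which sends a reading of T minutes past 12:00 to (720 - T) minutes past 12:00.
Mirror reads 5:48 = 348 minutes past 12:00.
Actual time: (720 - 348) mod 720 = 372 minutes = 6:12.

Final answer: 6:12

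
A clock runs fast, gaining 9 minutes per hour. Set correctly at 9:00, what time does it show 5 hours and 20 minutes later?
For every 60 true minutes, the faulty clock advances 60 + 9 = 69 minutes.
True elapsed: 5 hours and 20 minutes = 320 minutes.
Faulty clock advances: 320 x 69/60 = 368 minutes (drift: 48 minutes ahead).
Shown time: 9:00 + 368 minutes = 3:08.

Final answer: 3:08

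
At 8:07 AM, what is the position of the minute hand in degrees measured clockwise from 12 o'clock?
The minute hand moves 6 degrees per minute.
At 8:07: 7 x 6 = 42 degrees

Final answer: 42 degrees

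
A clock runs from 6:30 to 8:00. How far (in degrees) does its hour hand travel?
The hour hand moves 0.5 degrees per minute.
Time elapsed: 8:00 - 6:30 = 90 minutes
Angular displacement: 90 x 0.5 = 45 degrees

Final answer: 45 degrees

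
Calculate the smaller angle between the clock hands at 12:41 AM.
Hour hand position: 0 x 30 + 41 x 0.5 = 20.5 degrees
Minute hand position: 41 x 6 = 246 degrees
Difference: |20.5 - 246| = 225.5 degrees
Since 225.5 > 180, the smaller angle is 360 - 225.5 = 134.5 degrees

Final answer: 134.5 degrees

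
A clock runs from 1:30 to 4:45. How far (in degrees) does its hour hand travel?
The hour hand moves 0.5 degrees per minute.
Time elapsed: 4:45 - 1:30 = 195 minutes
Angular displacement: 195 x 0.5 = 97.5 degrees

Final answer: 97.5 degrees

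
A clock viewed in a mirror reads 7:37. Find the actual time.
Reflection across the vertical (12-6) axis maps a hand at angle A degrees to (360 - A) degrees, which sends a reading of T minutes past 12:00 to (720 - T) minutes past 12:00.
Mirror reads 7:37 = 457 minutes past 12:00.
Actual time: (720 - 457) mod 720 = 263 minutes = 4:23.

Final answer: 4:23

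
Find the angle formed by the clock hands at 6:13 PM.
Hour hand position: 6 x 30 + 13 x 0.5 = 186.5 degrees
Minute hand position: 13 x 6 = 78 degrees
Difference: |186.5 - 78| = 108.5 degrees
The angle between the hands is 108.5 degrees

Final answer: 108.5 degrees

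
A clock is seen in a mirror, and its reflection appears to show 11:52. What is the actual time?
Reflection across the vertical (12-6) axis maps a hand at angle A degrees to (360 - A) degrees, which sends a reading of T minutes past 12:00 to (720 - T) minutes past 12:00.
Mirror reads 11:52 = 712 minutes past 12:00.
Actual time: (720 - 712) mod 720 = 8 minutes = 12:08.

Final answer: 12:08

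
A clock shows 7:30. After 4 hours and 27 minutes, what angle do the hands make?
First find the time 4 hours and 27 minutes after 7:30.
Total minutes: 7 x 60 + 30 + 4 x 60 + 27 = 717.
717 mod 720 = 717 minutes = 11:57.
Now compute the angle at 11:57:
Hour hand: 11 x 30 + 57 x 0.5 = 358.5 degrees
Minute hand: 57 x 6 = 342 degrees
Difference: |358.5 - 342| = 16.5 degrees
The angle is 16.5 degrees

Final answer: 16.5 degrees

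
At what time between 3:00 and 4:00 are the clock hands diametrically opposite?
For hands to be 180 degrees apart: |30H - 5.5t| = 180
With H = 3: t = (30 x 3 + 180)/5.5 = 49.09 or t = (30 x 3 - 180)/5.5 = -16.36
First valid solution (0 < t < 60): t = 49.09 minutes
The hands are opposite at 49.09 minutes past 3:00.

Final answer: 49.09 minutes past 3:00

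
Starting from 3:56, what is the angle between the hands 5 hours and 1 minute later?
First find the time 5 hours and 1 minute after 3:56.
Total minutes: 3 x 60 + 56 + 5 x 60 + 1 = 537.
537 mod 720 = 537 minutes = 8:57.
Now compute the angle at 8:57:
Hour hand: 8 x 30 + 57 x 0.5 = 268.5 degrees
Minute hand: 57 x 6 = 342 degrees
Difference: |268.5 - 342| = 73.5 degrees
The angle is 73.5 degrees

Final answer: 73.5 degrees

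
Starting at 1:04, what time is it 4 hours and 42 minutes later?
Starting time: 1:04
Adding 42 minutes to 4 minutes: 4 + 42 = 46 minutes
Adding 4 hours: 1 + 4 = 5
Final time: 5:46

Final answer: 5:46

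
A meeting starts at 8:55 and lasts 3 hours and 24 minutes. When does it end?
Starting time: 8:55
Adding 24 minutes to 55 minutes: 55 + 24 = 79 minutes = 1 hour and 19 minutes
Adding 3 hours: 8 + 3 + 1 (carry) = 12
Final time: 12:19

Final answer: 12:19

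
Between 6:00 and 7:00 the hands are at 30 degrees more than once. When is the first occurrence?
At t minutes past 6:00, the hour hand is at 30 x 6 + 0.5t degrees and the minute hand is at 6t degrees.
The smaller angle between them is 30 degrees when |30H - 5.5t| = 30 or |30H - 5.5t| = 330.
With H = 6, solve 30 x 6 - 5.5t = +/- target for each target:
  t = (30 x 6 - 30) / 5.5 = 27.27
  t = (30 x 6 + 30) / 5.5 = 38.18
  t = (30 x 6 - 330) / 5.5 = -27.27 (outside (0, 60))
  t = (30 x 6 + 330) / 5.5 = 92.73 (outside (0, 60))
Valid solutions in (0, 60): {27.27, 38.18} minutes.
The first occurrence is t = 27.27 minutes.
The hands form a 30-degree angle at 27.27 minutes past 6:00.

Final answer: 27.27 minutes past 6:00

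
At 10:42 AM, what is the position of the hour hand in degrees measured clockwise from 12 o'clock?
The hour hand moves 30 degrees per hour and 0.5 degrees per minute.
At 10:42: (10) x 30 + 42 x 0.5 = 300 + 21 = 321 degrees

Final answer: 321 degrees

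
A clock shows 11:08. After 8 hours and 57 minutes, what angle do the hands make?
First find the time 8 hours and 57 minutes after 11:08.
Total minutes: 11 x 60 + 8 + 8 x 60 + 57 = 1205.
1205 mod 720 = 485 minutes = 8:05.
Now compute the angle at 8:05:
Hour hand: 8 x 30 + 5 x 0.5 = 242.5 degrees
Minute hand: 5 x 6 = 30 degrees
Difference: |242.5 - 30| = 212.5 degrees
Smaller angle: 360 - 212.5 = 147.5 degrees

Final answer: 147.5 degrees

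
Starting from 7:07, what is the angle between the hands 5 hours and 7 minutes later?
First find the time 5 hours and 7 minutes after 7:07.
Total minutes: 7 x 60 + 7 + 5 x 60 + 7 = 734.
734 mod 720 = 14 minutes = 12:14.
Now compute the angle at 12:14:
Hour hand: 0 x 30 + 14 x 0.5 = 7 degrees
Minute hand: 14 x 6 = 84 degrees
Difference: |7 - 84| = 77 degrees
The angle is 77 degrees

Final answer: 77 degrees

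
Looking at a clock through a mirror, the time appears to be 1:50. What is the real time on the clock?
Reflection across the vertical (12-6) axis maps a hand at angle A degrees to (360 - A) degrees, which sends a reading of T minutes past 12:00 to (720 - T) minutes past 12:00.
Mirror reads 1:50 = 110 minutes past 12:00.
Actual time: (720 - 110) mod 720 = 610 minutes = 10:10.

Final answer: 10:10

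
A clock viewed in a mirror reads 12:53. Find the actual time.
Reflection across the vertical (12-6) axis maps a hand at angle A degrees to (360 - A) degrees, which sends a reading of T minutes past 12:00 to (720 - T) minutes past 12:00.
Mirror reads 12:53 = 53 minutes past 12:00.
Actual time: (720 - 53) mod 720 = 667 minutes = 11:07.

Final answer: 11:07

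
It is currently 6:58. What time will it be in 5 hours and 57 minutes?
Starting time: 6:58
Adding 57 minutes to 58 minutes: 58 + 57 = 115 minutes = 1 hour and 55 minutes
Adding 5 hours: 6 + 5 + 1 (carry) = 12
Final time: 12:55

Final answer: 12:55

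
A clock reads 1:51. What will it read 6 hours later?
Starting time: 1:51
Adding 0 minutes to 51 minutes: 51 + 0 = 51 minutes
Adding 6 hours: 1 + 6 = 7
Final time: 7:51

Final answer: 7:51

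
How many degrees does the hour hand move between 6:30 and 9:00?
The hour hand moves 0.5 degrees per minute.
Time elapsed: 9:00 - 6:30 = 150 minutes
Angular displacement: 150 x 0.5 = 75 degrees

Final answer: 75 degrees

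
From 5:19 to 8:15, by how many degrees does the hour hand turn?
The hour hand moves 0.5 degrees per minute.
Time elapsed: 8:15 - 5:19 = 176 minutes
Angular displacement: 176 x 0.5 = 88 degrees

Final answer: 88 degrees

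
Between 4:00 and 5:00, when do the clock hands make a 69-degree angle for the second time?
At t minutes past 4:00, the hour hand is at 30 x 4 + 0.5t degrees and the minute hand is at 6t degrees.
The smaller angle between them is 69 degrees when |30H - 5.5t| = 69 or |30H - 5.5t| = 291.
With H = 4, solve 30 x 4 - 5.5t = +/- target for each target:
  t = (30 x 4 - 69) / 5.5 = 9.27
  t = (30 x 4 + 69) / 5.5 = 34.36
  t = (30 x 4 - 291) / 5.5 = -31.09 (outside (0, 60))
  t = (30 x 4 + 291) / 5.5 = 74.73 (outside (0, 60))
Valid solutions in (0, 60): {9.27, 34.36} minutes.
The second occurrence is t = 34.36 minutes.
The hands form a 69-degree angle at 34.36 minutes past 4:00.

Final answer: 34.36 minutes past 4:00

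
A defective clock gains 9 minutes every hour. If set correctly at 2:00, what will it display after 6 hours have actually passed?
For every 60 true minutes, the faulty clock advances 60 + 9 = 69 minutes.
True elapsed: 6 hours = 360 minutes.
Faulty clock advances: 360 x 69/60 = 414 minutes (drift: 54 minutes ahead).
Shown time: 2:00 + 414 minutes = 8:54.

Final answer: 8:54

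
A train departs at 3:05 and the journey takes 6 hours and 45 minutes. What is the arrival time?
Starting time: 3:05
Adding 45 minutes to 5 minutes: 5 + 45 = 50 minutes
Adding 6 hours: 3 + 6 = 9
Final time: 9:50

Final answer: 9:50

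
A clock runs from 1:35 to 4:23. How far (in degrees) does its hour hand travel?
The hour hand moves 0.5 degrees per minute.
Time elapsed: 4:23 - 1:35 = 168 minutes
Angular displacement: 168 x 0.5 = 84 degrees

Final answer: 84 degrees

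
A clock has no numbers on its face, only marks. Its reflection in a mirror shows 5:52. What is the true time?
Reflection across the vertical (12-6) axis maps a hand at angle A degrees to (360 - A) degrees, which sends a reading of T minutes past 12:00 to (720 - T) minutes past 12:00.
Mirror reads 5:52 = 352 minutes past 12:00.
Actual time: (720 - 352) mod 720 = 368 minutes = 6:08.

Final answer: 6:08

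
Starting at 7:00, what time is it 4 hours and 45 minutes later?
Starting time: 7:00
Adding 45 minutes to 0 minutes: 0 + 45 = 45 minutes
Adding 4 hours: 7 + 4 = 11
Final time: 11:45

Final answer: 11:45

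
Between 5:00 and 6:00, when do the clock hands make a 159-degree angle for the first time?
At t minutes past 5:00, the hour hand is at 30 x 5 + 0.5t degrees and the minute hand is at 6t degrees.
The smaller angle between them is 159 degrees when |30H - 5.5t| = 159 or |30H - 5.5t| = 201.
With H = 5, solve 30 x 5 - 5.5t = +/- target for each target:
  t = (30 x 5 - 159) / 5.5 = -1.64 (outside (0, 60))
  t = (30 x 5 + 159) / 5.5 = 56.18
  t = (30 x 5 - 201) / 5.5 = -9.27 (outside (0, 60))
  t = (30 x 5 + 201) / 5.5 = 63.82 (outside (0, 60))
Valid solutions in (0, 60): {56.18} minutes.
The first occurrence is t = 56.18 minutes.
The hands form a 159-degree angle at 56.18 minutes past 5:00.

Final answer: 56.18 minutes past 5:00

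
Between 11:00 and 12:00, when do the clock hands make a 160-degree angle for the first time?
At t minutes past 11:00, the hour hand is at 30 x 11 + 0.5t degrees and the minute hand is at 6t degrees.
The smaller angle between them is 160 degrees when |30H - 5.5t| = 160 or |30H - 5.5t| = 200.
With H = 11, solve 30 x 11 - 5.5t = +/- target for each target:
  t = (30 x 11 - 160) / 5.5 = 30.91
  t = (30 x 11 + 160) / 5.5 = 89.09 (outside (0, 60))
  t = (30 x 11 - 200) / 5.5 = 23.64
  t = (30 x 11 + 200) / 5.5 = 96.36 (outside (0, 60))
Valid solutions in (0, 60): {23.64, 30.91} minutes.
The first occurrence is t = 23.64 minutes.
The hands form a 160-degree angle at 23.64 minutes past 11:00.

Final answer: 23.64 minutes past 11:00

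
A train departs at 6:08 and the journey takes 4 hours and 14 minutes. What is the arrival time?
Starting time: 6:08
Adding 14 minutes to 8 minutes: 8 + 14 = 22 minutes
Adding 4 hours: 6 + 4 = 10
Final time: 10:22

Final answer: 10:22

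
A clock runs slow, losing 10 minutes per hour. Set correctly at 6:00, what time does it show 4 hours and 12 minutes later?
For every 60 true minutes, the faulty clock advances 60 - 10 = 50 minutes.
True elapsed: 4 hours and 12 minutes = 252 minutes.
Faulty clock advances: 252 x 50/60 = 210 minutes (drift: 42 minutes behind).
Shown time: 6:00 + 210 minutes = 9:30.

Final answer: 9:30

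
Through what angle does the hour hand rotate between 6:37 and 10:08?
The hour hand moves 0.5 degrees per minute.
Time elapsed: 10:08 - 6:37 = 211 minutes
Angular displacement: 211 x 0.5 = 105.5 degrees

Final answer: 105.5 degrees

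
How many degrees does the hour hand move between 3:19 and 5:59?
The hour hand moves 0.5 degrees per minute.
Time elapsed: 5:59 - 3:19 = 160 minutes
Angular displacement: 160 x 0.5 = 80 degrees

Final answer: 80 degrees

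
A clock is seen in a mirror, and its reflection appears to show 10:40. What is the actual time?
Reflection across the vertical (12-6) axis maps a hand at angle A degrees to (360 - A) degrees, which sends a reading of T minutes past 12:00 to (720 - T) minutes past 12:00.
Mirror reads 10:40 = 640 minutes past 12:00.
Actual time: (720 - 640) mod 720 = 80 minutes = 1:20.

Final answer: 1:20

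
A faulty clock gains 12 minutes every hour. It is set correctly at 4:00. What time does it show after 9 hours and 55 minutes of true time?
For every 60 true minutes, the faulty clock advances 60 + 12 = 72 minutes.
True elapsed: 9 hours and 55 minutes = 595 minutes.
Faulty clock advances: 595 x 72/60 = 714 minutes (drift: 119 minutes ahead).
Shown time: 4:00 + 714 minutes = 3:54.

Final answer: 3:54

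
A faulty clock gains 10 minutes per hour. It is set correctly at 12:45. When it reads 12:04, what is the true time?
For every 60 true minutes, the faulty clock advances 70 minutes, so 1 faulty-clock minute corresponds to 60/70 true minutes.
From 12:45 to 12:04 on the faulty dial is 679 minutes.
True elapsed: 679 x 60/70 = 582 minutes = 9 hours and 42 minutes.
True time: 12:45 + 9 hours and 42 minutes = 10:27.

Final answer: 10:27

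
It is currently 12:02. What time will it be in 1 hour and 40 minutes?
Starting time: 12:02
Adding 40 minutes to 2 minutes: 2 + 40 = 42 minutes
Adding 1 hour: 12 + 1 = 13 - 12 = 1
Final time: 1:42

Final answer: 1:42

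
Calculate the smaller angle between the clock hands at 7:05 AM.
Hour hand position: 7 x 30 + 5 x 0.5 = 212.5 degrees
Minute hand position: 5 x 6 = 30 degrees
Difference: |212.5 - 30| = 182.5 degrees
Since 182.5 > 180, the smaller angle is 360 - 182.5 = 177.5 degrees

Final answer: 177.5 degrees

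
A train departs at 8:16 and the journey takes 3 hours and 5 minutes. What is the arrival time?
Starting time: 8:16
Adding 5 minutes to 16 minutes: 16 + 5 = 21 minutes
Adding 3 hours: 8 + 3 = 11
Final time: 11:21

Final answer: 11:21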